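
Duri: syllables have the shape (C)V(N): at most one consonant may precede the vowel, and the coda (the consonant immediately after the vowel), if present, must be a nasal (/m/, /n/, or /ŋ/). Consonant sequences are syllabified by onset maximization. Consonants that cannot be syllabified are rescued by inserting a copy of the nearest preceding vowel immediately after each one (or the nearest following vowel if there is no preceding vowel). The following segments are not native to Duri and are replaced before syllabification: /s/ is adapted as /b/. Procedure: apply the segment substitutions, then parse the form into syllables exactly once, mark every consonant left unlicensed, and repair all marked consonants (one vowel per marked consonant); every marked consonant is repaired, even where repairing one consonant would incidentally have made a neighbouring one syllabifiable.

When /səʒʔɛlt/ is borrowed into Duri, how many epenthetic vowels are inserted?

3

After substitution the input is /bəʒʔɛlt/.
The unsyllabifiable consonants are /ʒ/, /l/, /t/; each receives one epenthetic vowel.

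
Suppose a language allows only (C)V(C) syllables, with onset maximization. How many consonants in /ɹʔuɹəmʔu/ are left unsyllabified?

The consonants /ɹ/ cannot be parsed into a legal (C)V(C) syllable (at most one coda consonant is licensed; onsets are limited to one consonant).

1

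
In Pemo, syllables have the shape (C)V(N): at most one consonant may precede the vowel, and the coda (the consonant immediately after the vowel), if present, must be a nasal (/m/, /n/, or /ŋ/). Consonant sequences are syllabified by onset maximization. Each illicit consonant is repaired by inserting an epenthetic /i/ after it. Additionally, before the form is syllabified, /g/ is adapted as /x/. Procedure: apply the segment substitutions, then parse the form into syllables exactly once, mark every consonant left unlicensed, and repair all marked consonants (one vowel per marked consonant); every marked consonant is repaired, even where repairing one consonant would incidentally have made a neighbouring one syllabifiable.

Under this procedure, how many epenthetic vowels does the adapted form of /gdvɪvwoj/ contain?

4

After substitution the input is /xdvɪvwoj/.
The unsyllabifiable consonants are /x/, /d/, /v/, /j/; each receives one epenthetic vowel.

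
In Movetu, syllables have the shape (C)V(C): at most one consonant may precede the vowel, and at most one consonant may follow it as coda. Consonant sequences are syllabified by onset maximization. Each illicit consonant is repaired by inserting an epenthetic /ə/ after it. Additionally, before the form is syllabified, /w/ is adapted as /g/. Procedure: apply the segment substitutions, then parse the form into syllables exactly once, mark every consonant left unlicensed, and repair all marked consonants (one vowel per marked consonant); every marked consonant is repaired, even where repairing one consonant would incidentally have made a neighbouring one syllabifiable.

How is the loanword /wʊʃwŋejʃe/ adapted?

gʊʃgəŋejʃe

Substitution: /w/ → /g/, giving /gʊʃgŋejʃe/.
The consonants /g/ cannot be parsed into a legal (C)V(C) syllable (at most one coda consonant is licensed; onsets are limited to one consonant).
Inserting the epenthetic vowel yields /g/ → /gə/.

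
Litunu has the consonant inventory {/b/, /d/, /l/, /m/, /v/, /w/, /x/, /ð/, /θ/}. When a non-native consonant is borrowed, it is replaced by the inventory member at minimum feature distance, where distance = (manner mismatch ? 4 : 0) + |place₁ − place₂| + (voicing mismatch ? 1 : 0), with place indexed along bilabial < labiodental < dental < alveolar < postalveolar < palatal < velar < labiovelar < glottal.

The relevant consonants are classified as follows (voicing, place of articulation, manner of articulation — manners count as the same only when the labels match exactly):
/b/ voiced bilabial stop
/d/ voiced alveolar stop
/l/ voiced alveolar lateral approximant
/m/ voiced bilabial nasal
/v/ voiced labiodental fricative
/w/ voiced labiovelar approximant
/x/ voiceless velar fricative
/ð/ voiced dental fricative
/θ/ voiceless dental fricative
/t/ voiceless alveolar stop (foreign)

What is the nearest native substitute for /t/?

d

/d/ is closest: same manner (stop), place distance 0 (alveolar→alveolar), voicing differs (+1); total 1. Next closest is /b/ at distance 4.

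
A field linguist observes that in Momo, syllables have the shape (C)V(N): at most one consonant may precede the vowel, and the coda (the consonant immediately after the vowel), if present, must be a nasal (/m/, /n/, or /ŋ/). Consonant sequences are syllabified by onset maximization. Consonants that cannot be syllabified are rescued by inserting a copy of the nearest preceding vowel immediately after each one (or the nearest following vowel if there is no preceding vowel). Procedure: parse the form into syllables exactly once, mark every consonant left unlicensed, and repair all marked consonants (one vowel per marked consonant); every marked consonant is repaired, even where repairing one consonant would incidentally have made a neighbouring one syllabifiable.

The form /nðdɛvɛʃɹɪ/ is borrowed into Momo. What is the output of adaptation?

nɛðɛdɛvɛʃɛɹɪ

The consonants /n/, /ð/, /ʃ/ cannot be parsed into a legal (C)V(N) syllable (only a nasal (/m/, /n/, or /ŋ/) is licensed in coda position; onsets are limited to one consonant).
Inserting the epenthetic vowel yields /n/ → /nɛ/, /ð/ → /ðɛ/, /ʃ/ → /ʃɛ/.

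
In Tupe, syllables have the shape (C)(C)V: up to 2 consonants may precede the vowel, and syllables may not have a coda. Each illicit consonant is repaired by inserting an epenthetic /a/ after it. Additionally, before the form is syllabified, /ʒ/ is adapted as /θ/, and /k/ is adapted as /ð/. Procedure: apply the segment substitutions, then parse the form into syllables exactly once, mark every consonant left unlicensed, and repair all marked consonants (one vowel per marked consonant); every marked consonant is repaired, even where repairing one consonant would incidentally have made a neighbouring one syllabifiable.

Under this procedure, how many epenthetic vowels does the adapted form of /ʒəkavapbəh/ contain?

1

After substitution the input is /θəðavapbəh/.
The unsyllabifiable consonants are /h/; each receives one epenthetic vowel.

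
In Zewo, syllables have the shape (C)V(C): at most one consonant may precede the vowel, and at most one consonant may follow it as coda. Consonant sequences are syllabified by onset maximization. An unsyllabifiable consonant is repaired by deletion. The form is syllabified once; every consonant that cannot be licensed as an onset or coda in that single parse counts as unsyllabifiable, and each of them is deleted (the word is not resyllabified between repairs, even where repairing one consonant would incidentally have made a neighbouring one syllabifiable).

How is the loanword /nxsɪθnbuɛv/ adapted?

sɪθbuɛv

The consonants /n/, /x/, /n/ cannot be parsed into a legal (C)V(C) syllable (at most one coda consonant is licensed; onsets are limited to one consonant).
Deleting the stranded consonants removes /n/, /x/, /n/.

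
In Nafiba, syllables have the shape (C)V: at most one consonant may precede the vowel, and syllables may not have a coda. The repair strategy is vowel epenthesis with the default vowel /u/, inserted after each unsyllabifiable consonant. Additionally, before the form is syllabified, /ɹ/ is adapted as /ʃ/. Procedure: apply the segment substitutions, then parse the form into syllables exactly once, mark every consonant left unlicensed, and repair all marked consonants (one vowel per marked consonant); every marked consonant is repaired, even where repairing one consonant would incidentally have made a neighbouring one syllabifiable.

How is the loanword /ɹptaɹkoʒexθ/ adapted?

ʃuputaʃukoʒexuθu

Substitution: /ɹ/ → /ʃ/, giving /ʃptaʃkoʒexθ/.
The consonants /ʃ/, /p/, /ʃ/, /x/, /θ/ cannot be parsed into a legal (C)V syllable (no codas are permitted; onsets are limited to one consonant).
Inserting the epenthetic vowel yields /ʃ/ → /ʃu/, /p/ → /pu/, /ʃ/ → /ʃu/, /x/ → /xu/, /θ/ → /θu/.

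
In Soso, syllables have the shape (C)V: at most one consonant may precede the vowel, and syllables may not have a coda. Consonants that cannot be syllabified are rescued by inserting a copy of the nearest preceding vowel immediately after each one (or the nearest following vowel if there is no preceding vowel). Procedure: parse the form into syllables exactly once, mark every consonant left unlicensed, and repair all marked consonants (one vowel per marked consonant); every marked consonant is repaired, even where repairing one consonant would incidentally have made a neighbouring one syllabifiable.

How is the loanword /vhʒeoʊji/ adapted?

veheʒeoʊji

Syllabifying with onset maximization leaves /v/, /h/ stranded (no codas are permitted; onsets are limited to one consonant).
Epenthesis after each stranded consonant: /v/ → /ve/, /h/ → /he/.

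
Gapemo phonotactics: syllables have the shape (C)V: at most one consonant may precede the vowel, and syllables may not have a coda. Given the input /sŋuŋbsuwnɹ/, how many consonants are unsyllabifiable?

Syllabifying with onset maximization leaves /s/, /ŋ/, /b/, /w/, /n/, /ɹ/ stranded (no codas are permitted; onsets are limited to one consonant).

6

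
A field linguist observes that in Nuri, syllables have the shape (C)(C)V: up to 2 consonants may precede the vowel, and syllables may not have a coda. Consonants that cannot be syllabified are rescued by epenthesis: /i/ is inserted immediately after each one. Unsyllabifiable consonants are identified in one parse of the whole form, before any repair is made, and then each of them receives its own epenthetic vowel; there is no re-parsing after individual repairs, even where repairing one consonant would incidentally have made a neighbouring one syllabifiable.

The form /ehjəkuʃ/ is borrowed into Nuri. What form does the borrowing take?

Syllabifying with onset maximization leaves /ʃ/ stranded (no codas are permitted; onsets may contain at most 2 consonants).
Epenthesis after each stranded consonant: /ʃ/ → /ʃi/.

ehjəkuʃi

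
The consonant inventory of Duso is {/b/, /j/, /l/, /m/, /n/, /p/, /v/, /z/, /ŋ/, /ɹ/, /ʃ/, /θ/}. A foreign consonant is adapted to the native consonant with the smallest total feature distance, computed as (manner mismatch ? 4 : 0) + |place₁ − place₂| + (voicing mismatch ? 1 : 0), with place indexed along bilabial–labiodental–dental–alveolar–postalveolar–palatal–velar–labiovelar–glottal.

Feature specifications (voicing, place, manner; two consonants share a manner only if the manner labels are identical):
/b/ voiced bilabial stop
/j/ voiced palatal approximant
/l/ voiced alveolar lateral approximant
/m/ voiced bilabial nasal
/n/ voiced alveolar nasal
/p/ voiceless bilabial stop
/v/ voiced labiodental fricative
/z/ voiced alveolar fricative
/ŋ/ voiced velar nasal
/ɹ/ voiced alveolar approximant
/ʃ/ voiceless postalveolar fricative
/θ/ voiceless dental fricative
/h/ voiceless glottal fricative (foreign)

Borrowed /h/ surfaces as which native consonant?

/ʃ/ is closest: same manner (fricative), place distance 4 (glottal→postalveolar), same voicing; total 4. Next closest is /z/ at distance 6.

ʃ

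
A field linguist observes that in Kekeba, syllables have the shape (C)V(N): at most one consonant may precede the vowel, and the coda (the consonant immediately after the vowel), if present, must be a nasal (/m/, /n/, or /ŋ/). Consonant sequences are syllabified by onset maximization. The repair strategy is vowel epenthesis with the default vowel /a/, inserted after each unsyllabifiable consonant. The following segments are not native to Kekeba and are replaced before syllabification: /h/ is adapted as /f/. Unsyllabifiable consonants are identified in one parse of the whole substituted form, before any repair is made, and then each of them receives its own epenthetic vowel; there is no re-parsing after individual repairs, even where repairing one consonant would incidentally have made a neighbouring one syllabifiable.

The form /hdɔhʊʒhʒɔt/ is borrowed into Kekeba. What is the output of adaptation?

fadɔfʊʒafaʒɔta

Substitution: /h/ → /f/, giving /fdɔfʊʒfʒɔt/.
Syllabifying with onset maximization leaves /f/, /ʒ/, /f/, /t/ stranded (only a nasal (/m/, /n/, or /ŋ/) is licensed in coda position; onsets are limited to one consonant).
Epenthesis after each stranded consonant: /f/ → /fa/, /ʒ/ → /ʒa/, /f/ → /fa/, /t/ → /ta/.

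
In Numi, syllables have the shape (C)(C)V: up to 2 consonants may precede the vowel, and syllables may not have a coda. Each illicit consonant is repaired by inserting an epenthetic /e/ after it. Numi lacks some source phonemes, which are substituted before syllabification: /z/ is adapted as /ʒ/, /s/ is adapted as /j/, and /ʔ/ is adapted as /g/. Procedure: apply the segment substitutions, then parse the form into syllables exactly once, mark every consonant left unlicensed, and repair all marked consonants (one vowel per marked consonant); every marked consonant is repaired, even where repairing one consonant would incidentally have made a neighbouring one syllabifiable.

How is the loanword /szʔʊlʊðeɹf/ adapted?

Substitution: /s/ → /j/, /z/ → /ʒ/, /ʔ/ → /g/, giving /jʒgʊlʊðeɹf/.
Under (C)(C)V, the unsyllabifiable consonants are /j/, /ɹ/, /f/ (no codas are permitted; onsets may contain at most 2 consonants).
Inserting the epenthetic vowel yields /j/ → /je/, /ɹ/ → /ɹe/, /f/ → /fe/.

jeʒgʊlʊðeɹefe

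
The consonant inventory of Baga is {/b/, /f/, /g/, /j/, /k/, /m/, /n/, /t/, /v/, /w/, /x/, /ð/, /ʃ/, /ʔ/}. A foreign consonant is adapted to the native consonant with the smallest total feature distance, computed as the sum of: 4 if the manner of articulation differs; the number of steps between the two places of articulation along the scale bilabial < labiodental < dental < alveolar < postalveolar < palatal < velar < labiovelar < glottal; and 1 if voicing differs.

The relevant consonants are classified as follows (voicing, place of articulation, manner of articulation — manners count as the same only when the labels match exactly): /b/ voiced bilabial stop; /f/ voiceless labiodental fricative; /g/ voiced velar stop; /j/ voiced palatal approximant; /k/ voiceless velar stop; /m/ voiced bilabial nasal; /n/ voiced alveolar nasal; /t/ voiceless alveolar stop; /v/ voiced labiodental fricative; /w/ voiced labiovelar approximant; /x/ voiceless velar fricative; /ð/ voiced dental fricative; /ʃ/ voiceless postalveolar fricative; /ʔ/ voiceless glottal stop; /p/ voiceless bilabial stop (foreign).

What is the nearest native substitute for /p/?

b

/b/ is closest: same manner (stop), place distance 0 (bilabial→bilabial), voicing differs (+1); total 1. Next closest is /t/ at distance 3.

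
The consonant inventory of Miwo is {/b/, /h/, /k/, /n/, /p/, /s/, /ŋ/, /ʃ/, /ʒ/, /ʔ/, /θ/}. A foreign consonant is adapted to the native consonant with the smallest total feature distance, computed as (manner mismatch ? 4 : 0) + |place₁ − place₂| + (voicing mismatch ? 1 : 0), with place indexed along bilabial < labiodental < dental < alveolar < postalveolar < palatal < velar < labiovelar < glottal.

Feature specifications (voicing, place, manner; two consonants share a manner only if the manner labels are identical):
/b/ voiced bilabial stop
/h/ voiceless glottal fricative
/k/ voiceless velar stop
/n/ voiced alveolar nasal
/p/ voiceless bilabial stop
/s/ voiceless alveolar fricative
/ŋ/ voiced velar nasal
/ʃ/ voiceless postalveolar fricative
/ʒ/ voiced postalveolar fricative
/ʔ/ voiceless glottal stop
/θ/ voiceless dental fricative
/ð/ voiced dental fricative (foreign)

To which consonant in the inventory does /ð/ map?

/θ/ is closest: same manner (fricative), place distance 0 (dental→dental), voicing differs (+1); total 1. Next closest is /s/ at distance 2.

θ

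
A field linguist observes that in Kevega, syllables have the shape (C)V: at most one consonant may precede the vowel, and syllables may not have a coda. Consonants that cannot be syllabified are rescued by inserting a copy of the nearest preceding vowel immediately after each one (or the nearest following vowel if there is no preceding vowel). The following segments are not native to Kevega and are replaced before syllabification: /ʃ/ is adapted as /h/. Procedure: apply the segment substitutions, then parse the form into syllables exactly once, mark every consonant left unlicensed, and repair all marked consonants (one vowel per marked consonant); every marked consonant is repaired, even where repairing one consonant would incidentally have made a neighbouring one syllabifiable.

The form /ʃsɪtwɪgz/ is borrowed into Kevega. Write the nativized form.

Substitution: /ʃ/ → /h/, giving /hsɪtwɪgz/.
Syllabifying with onset maximization leaves /h/, /t/, /g/, /z/ stranded (no codas are permitted; onsets are limited to one consonant).
Each unlicensed consonant becomes the onset of a new syllable: /h/ → /hɪ/, /t/ → /tɪ/, /g/ → /gɪ/, /z/ → /zɪ/.

hɪsɪtɪwɪgɪzɪ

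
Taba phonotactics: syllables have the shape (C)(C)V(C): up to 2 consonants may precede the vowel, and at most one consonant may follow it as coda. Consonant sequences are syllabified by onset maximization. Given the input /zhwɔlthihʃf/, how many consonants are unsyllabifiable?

3

The consonants /z/, /ʃ/, /f/ cannot be parsed into a legal (C)(C)V(C) syllable (at most one coda consonant is licensed; onsets may contain at most 2 consonants).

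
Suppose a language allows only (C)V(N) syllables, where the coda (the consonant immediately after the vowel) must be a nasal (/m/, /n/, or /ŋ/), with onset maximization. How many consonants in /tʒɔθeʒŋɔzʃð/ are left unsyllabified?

5

Under (C)V(N), the unsyllabifiable consonants are /t/, /ʒ/, /z/, /ʃ/, /ð/ (only a nasal (/m/, /n/, or /ŋ/) is licensed in coda position; onsets are limited to one consonant).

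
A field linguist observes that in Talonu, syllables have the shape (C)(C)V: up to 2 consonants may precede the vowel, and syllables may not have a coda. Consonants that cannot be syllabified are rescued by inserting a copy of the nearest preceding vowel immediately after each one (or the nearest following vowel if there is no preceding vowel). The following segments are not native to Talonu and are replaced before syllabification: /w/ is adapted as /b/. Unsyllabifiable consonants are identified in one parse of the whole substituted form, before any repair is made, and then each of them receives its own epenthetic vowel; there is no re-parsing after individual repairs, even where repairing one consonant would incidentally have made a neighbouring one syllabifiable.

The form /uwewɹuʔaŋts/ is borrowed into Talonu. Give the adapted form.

Substitution: /w/ → /b/, giving /ubebɹuʔaŋts/.
Syllabifying with onset maximization leaves /ŋ/, /t/, /s/ stranded (no codas are permitted; onsets may contain at most 2 consonants).
Epenthesis after each stranded consonant: /ŋ/ → /ŋa/, /t/ → /ta/, /s/ → /sa/.

ubebɹuʔaŋatasa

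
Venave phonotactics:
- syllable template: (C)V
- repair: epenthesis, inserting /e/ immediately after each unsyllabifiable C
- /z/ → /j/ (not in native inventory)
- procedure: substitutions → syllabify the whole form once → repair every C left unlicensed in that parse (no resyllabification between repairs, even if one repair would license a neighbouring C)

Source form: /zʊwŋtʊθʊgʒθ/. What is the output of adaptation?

Substitution: /z/ → /j/, giving /jʊwŋtʊθʊgʒθ/.
Under (C)V, the unsyllabifiable consonants are /w/, /ŋ/, /g/, /ʒ/, /θ/ (no codas are permitted; onsets are limited to one consonant).
Each unlicensed consonant becomes the onset of a new syllable: /w/ → /we/, /ŋ/ → /ŋe/, /g/ → /ge/, /ʒ/ → /ʒe/, /θ/ → /θe/.

jʊweŋetʊθʊgeʒeθe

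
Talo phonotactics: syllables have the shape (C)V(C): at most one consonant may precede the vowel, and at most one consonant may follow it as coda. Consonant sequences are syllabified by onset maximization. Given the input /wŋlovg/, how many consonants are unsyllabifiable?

Syllabifying with onset maximization leaves /w/, /ŋ/, /g/ stranded (at most one coda consonant is licensed; onsets are limited to one consonant).

3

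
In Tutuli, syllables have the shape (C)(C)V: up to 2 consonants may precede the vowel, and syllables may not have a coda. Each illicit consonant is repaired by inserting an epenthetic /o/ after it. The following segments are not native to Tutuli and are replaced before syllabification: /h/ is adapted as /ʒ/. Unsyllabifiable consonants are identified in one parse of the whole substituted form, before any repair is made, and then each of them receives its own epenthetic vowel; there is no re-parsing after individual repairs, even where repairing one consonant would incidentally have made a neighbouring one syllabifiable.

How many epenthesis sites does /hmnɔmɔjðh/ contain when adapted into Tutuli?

After substitution the input is /ʒmnɔmɔjðʒ/.
The unsyllabifiable consonants are /ʒ/, /j/, /ð/, /ʒ/; each receives one epenthetic vowel.

4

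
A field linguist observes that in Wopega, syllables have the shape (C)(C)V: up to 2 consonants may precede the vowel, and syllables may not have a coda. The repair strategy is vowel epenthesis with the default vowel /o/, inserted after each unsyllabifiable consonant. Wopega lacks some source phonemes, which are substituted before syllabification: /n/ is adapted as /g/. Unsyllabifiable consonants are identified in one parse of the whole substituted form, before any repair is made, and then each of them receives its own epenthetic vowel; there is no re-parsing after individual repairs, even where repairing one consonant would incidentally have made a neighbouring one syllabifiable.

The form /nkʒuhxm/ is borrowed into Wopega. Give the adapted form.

gokʒuhoxomo

Substitution: /n/ → /g/, giving /gkʒuhxm/.
Syllabifying with onset maximization leaves /g/, /h/, /x/, /m/ stranded (no codas are permitted; onsets may contain at most 2 consonants).
Each unlicensed consonant becomes the onset of a new syllable: /g/ → /go/, /h/ → /ho/, /x/ → /xo/, /m/ → /mo/.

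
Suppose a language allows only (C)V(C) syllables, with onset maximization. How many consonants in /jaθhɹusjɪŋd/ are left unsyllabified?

Syllabifying with onset maximization leaves /h/, /d/ stranded (at most one coda consonant is licensed; onsets are limited to one consonant).

2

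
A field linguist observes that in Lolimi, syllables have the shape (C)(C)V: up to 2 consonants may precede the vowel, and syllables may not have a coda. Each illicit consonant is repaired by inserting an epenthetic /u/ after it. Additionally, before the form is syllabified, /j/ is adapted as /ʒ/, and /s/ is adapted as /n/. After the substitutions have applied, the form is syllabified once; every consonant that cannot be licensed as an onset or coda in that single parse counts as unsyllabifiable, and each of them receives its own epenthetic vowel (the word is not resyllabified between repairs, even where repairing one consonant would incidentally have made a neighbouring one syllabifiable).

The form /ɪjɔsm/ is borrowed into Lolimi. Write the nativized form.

Substitution: /j/ → /ʒ/, /s/ → /n/, giving /ɪʒɔnm/.
The consonants /n/, /m/ cannot be parsed into a legal (C)(C)V syllable (no codas are permitted; onsets may contain at most 2 consonants).
Epenthesis after each stranded consonant: /n/ → /nu/, /m/ → /mu/.

ɪʒɔnumu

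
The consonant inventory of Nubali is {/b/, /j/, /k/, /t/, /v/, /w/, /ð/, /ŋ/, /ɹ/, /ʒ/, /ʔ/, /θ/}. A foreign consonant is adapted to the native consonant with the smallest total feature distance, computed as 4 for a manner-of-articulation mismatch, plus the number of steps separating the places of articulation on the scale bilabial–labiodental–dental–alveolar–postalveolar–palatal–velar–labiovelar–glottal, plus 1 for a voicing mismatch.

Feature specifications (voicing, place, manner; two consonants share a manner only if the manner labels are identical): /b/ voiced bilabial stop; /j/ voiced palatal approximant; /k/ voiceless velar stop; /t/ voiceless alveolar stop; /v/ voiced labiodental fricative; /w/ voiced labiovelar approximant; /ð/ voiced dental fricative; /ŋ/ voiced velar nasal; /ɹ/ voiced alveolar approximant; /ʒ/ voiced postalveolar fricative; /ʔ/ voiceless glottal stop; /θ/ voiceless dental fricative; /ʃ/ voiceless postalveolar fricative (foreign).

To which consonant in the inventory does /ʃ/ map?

ʒ

/ʒ/ is closest: same manner (fricative), place distance 0 (postalveolar→postalveolar), voicing differs (+1); total 1. Next closest is /θ/ at distance 2.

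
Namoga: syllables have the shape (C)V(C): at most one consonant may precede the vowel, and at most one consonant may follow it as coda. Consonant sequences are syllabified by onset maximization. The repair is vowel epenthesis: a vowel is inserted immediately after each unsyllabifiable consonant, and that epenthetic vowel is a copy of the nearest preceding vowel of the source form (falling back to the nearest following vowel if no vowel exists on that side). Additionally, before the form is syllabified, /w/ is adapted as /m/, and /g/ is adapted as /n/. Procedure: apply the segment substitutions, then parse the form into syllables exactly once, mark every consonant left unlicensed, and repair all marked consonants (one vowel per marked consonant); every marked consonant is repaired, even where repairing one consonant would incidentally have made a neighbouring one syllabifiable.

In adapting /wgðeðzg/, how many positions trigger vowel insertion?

4

After substitution the input is /mnðeðzn/.
The unsyllabifiable consonants are /m/, /n/, /z/, /n/; each receives one epenthetic vowel.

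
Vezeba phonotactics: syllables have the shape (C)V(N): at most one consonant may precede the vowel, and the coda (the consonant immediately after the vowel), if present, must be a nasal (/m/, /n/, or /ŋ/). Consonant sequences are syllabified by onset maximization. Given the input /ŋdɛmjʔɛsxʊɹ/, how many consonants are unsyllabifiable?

4

Under (C)V(N), the unsyllabifiable consonants are /ŋ/, /j/, /s/, /ɹ/ (only a nasal (/m/, /n/, or /ŋ/) is licensed in coda position; onsets are limited to one consonant).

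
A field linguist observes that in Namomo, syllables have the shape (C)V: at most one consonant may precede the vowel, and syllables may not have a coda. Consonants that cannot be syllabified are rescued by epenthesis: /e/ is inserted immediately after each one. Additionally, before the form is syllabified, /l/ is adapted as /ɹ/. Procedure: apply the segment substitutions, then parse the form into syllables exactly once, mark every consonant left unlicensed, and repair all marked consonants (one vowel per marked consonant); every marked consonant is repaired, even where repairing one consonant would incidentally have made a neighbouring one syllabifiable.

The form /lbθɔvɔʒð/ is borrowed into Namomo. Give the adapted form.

ɹebeθɔvɔʒeðe

Substitution: /l/ → /ɹ/, giving /ɹbθɔvɔʒð/.
Under (C)V, the unsyllabifiable consonants are /ɹ/, /b/, /ʒ/, /ð/ (no codas are permitted; onsets are limited to one consonant).
Each unlicensed consonant becomes the onset of a new syllable: /ɹ/ → /ɹe/, /b/ → /be/, /ʒ/ → /ʒe/, /ð/ → /ðe/.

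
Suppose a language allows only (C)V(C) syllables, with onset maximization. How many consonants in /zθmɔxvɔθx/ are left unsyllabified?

Under (C)V(C), the unsyllabifiable consonants are /z/, /θ/, /x/ (at most one coda consonant is licensed; onsets are limited to one consonant).

3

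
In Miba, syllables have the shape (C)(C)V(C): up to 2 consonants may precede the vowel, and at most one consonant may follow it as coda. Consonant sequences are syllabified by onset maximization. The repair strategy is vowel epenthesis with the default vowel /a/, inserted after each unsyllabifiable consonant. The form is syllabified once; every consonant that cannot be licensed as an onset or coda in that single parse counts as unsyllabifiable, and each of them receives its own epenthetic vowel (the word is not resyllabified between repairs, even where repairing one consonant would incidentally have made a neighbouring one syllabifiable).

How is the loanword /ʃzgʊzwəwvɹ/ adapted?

ʃazgʊzwəwvaɹa

Under (C)(C)V(C), the unsyllabifiable consonants are /ʃ/, /v/, /ɹ/ (at most one coda consonant is licensed; onsets may contain at most 2 consonants).
Each unlicensed consonant becomes the onset of a new syllable: /ʃ/ → /ʃa/, /v/ → /va/, /ɹ/ → /ɹa/.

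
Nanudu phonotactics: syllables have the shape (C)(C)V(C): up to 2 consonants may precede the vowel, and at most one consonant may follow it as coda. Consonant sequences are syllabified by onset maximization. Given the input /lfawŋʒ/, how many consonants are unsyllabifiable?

Under (C)(C)V(C), the unsyllabifiable consonants are /ŋ/, /ʒ/ (at most one coda consonant is licensed; onsets may contain at most 2 consonants).

2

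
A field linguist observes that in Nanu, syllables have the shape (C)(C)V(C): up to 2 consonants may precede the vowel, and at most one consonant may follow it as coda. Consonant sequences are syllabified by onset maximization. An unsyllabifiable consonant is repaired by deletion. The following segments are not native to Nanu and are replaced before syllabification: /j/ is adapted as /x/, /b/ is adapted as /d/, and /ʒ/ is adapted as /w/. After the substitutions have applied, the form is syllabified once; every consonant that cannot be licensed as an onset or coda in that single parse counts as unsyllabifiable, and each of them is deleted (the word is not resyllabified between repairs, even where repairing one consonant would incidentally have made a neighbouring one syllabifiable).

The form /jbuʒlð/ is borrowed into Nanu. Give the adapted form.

Substitution: /j/ → /x/, /b/ → /d/, /ʒ/ → /w/, giving /xduwlð/.
Syllabifying with onset maximization leaves /l/, /ð/ stranded (at most one coda consonant is licensed; onsets may contain at most 2 consonants).
Deleting the stranded consonants removes /l/, /ð/.

xduw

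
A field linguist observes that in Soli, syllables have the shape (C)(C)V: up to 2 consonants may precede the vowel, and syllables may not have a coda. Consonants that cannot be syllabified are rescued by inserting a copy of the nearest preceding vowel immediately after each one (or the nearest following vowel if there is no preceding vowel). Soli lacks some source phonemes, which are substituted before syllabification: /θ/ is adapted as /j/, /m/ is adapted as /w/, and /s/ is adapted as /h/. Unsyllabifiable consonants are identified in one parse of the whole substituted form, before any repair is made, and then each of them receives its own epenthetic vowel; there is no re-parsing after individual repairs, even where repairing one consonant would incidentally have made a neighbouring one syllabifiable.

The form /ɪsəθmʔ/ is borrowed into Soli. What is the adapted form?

ɪhəjəwəʔə

Substitution: /s/ → /h/, /θ/ → /j/, /m/ → /w/, giving /ɪhəjwʔ/.
The consonants /j/, /w/, /ʔ/ cannot be parsed into a legal (C)(C)V syllable (no codas are permitted; onsets may contain at most 2 consonants).
Epenthesis after each stranded consonant: /j/ → /jə/, /w/ → /wə/, /ʔ/ → /ʔə/.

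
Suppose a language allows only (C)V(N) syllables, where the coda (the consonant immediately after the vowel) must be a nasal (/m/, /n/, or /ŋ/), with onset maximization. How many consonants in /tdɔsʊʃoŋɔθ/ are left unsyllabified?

2

The consonants /t/, /θ/ cannot be parsed into a legal (C)V(N) syllable (only a nasal (/m/, /n/, or /ŋ/) is licensed in coda position; onsets are limited to one consonant).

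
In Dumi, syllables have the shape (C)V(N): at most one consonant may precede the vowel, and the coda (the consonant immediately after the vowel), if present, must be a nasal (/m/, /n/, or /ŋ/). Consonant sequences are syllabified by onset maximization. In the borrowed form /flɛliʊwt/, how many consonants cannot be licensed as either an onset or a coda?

Under (C)V(N), the unsyllabifiable consonants are /f/, /w/, /t/ (only a nasal (/m/, /n/, or /ŋ/) is licensed in coda position; onsets are limited to one consonant).

3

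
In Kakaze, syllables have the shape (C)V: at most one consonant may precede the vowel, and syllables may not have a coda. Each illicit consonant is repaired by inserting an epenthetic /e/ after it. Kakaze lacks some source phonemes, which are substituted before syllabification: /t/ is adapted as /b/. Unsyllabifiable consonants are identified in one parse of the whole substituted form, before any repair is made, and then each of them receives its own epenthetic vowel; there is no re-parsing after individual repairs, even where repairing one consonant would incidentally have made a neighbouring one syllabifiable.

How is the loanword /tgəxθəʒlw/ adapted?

begəxeθəʒelewe

Substitution: /t/ → /b/, giving /bgəxθəʒlw/.
The consonants /b/, /x/, /ʒ/, /l/, /w/ cannot be parsed into a legal (C)V syllable (no codas are permitted; onsets are limited to one consonant).
Inserting the epenthetic vowel yields /b/ → /be/, /x/ → /xe/, /ʒ/ → /ʒe/, /l/ → /le/, /w/ → /we/.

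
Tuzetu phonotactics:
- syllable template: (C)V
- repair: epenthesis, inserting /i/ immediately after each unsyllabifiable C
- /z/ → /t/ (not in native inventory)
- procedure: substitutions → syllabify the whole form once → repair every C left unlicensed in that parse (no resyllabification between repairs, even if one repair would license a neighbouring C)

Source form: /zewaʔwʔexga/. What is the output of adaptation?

Substitution: /z/ → /t/, giving /tewaʔwʔexga/.
Under (C)V, the unsyllabifiable consonants are /ʔ/, /w/, /x/ (no codas are permitted; onsets are limited to one consonant).
Inserting the epenthetic vowel yields /ʔ/ → /ʔi/, /w/ → /wi/, /x/ → /xi/.

tewaʔiwiʔexiga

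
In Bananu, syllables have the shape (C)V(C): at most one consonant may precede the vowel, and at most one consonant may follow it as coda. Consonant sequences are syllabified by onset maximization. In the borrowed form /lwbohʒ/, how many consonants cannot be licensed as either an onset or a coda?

3

Under (C)V(C), the unsyllabifiable consonants are /l/, /w/, /ʒ/ (at most one coda consonant is licensed; onsets are limited to one consonant).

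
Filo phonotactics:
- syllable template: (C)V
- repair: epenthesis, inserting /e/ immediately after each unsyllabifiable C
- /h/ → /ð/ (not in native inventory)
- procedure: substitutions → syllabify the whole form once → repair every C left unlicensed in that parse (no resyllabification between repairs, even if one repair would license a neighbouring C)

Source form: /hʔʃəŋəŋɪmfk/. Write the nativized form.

ðeʔeʃəŋəŋɪmefeke

Substitution: /h/ → /ð/, giving /ðʔʃəŋəŋɪmfk/.
Syllabifying with onset maximization leaves /ð/, /ʔ/, /m/, /f/, /k/ stranded (no codas are permitted; onsets are limited to one consonant).
Epenthesis after each stranded consonant: /ð/ → /ðe/, /ʔ/ → /ʔe/, /m/ → /me/, /f/ → /fe/, /k/ → /ke/.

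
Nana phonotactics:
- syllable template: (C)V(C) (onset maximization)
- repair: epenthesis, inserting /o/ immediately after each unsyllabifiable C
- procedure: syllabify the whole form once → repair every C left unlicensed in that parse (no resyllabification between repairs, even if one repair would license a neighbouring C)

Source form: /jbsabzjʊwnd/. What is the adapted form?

jobosabzojʊwnodo

Under (C)V(C), the unsyllabifiable consonants are /j/, /b/, /z/, /n/, /d/ (at most one coda consonant is licensed; onsets are limited to one consonant).
Each unlicensed consonant becomes the onset of a new syllable: /j/ → /jo/, /b/ → /bo/, /z/ → /zo/, /n/ → /no/, /d/ → /do/.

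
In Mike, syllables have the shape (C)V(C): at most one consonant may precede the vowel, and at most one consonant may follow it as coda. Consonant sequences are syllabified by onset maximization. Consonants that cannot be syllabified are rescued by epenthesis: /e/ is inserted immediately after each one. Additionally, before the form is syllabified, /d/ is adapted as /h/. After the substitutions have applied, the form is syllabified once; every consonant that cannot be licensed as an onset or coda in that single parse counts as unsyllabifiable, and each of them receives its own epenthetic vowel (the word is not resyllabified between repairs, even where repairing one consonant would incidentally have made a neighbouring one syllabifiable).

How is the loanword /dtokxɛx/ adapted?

hetokxɛx

Substitution: /d/ → /h/, giving /htokxɛx/.
The consonants /h/ cannot be parsed into a legal (C)V(C) syllable (at most one coda consonant is licensed; onsets are limited to one consonant).
Inserting the epenthetic vowel yields /h/ → /he/.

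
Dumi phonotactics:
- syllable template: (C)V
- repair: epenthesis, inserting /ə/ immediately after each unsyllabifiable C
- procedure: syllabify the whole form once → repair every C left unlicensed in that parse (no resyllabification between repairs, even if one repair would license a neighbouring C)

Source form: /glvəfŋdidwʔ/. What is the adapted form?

Syllabifying with onset maximization leaves /g/, /l/, /f/, /ŋ/, /d/, /w/, /ʔ/ stranded (no codas are permitted; onsets are limited to one consonant).
Epenthesis after each stranded consonant: /g/ → /gə/, /l/ → /lə/, /f/ → /fə/, /ŋ/ → /ŋə/, /d/ → /də/, /w/ → /wə/, /ʔ/ → /ʔə/.

gələvəfəŋədidəwəʔə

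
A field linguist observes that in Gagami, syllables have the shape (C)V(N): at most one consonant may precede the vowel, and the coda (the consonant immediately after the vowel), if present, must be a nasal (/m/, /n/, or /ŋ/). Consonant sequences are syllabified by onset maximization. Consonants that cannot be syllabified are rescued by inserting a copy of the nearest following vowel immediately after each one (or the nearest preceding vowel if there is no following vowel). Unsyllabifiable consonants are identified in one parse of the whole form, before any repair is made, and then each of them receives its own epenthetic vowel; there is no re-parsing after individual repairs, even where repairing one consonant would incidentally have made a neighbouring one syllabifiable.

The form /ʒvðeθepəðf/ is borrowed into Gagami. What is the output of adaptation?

ʒeveðeθepəðəfə

Under (C)V(N), the unsyllabifiable consonants are /ʒ/, /v/, /ð/, /f/ (only a nasal (/m/, /n/, or /ŋ/) is licensed in coda position; onsets are limited to one consonant).
Epenthesis after each stranded consonant: /ʒ/ → /ʒe/, /v/ → /ve/, /ð/ → /ðə/, /f/ → /fə/.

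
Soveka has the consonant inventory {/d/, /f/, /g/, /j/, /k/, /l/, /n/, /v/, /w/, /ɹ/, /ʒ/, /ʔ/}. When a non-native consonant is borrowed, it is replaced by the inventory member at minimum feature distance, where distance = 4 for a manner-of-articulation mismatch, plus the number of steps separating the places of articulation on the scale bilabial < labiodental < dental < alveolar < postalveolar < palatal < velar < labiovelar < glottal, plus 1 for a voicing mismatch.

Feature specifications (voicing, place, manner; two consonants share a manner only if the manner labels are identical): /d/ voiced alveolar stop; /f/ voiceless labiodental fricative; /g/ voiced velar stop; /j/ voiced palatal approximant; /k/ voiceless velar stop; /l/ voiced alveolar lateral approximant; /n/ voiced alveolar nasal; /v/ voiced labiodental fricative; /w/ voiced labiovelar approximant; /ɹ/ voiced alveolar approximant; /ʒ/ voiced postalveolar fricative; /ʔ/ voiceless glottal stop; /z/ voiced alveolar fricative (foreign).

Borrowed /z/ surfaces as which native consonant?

/ʒ/ is closest: same manner (fricative), place distance 1 (alveolar→postalveolar), same voicing; total 1. Next closest is /v/ at distance 2.

ʒ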